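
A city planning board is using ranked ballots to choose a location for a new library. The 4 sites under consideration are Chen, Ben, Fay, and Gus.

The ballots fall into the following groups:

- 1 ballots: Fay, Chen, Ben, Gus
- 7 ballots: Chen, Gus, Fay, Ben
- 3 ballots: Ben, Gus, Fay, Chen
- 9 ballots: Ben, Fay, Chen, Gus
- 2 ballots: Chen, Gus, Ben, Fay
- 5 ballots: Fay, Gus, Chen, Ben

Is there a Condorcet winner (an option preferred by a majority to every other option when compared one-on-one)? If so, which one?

None — there is no Condorcet winner

Head-to-head results (27 voters total):
Chen vs Ben: Chen wins 15–12.
Chen vs Fay: Fay wins 18–9.
Chen vs Gus: Chen wins 19–8.
Ben vs Fay: Ben wins 14–13.
Ben vs Gus: Gus wins 14–13.
Fay vs Gus: Fay wins 15–12.
No candidate beats all others: Chen beats Ben beats Fay beats Chen, a majority cycle.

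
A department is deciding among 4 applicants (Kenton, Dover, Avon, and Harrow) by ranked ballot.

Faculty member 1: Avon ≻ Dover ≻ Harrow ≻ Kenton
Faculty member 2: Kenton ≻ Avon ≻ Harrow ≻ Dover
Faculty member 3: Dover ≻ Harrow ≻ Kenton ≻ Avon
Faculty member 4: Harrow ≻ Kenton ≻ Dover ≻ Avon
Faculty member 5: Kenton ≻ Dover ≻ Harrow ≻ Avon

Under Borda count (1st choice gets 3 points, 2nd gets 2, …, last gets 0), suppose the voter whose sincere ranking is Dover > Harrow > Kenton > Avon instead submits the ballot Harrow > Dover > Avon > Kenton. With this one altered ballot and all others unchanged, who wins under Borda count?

Borda totals with the altered ballot: Kenton 8, Dover 7, Avon 6, Harrow 9.
The switch changes the winner from Kenton to Harrow.

Harrow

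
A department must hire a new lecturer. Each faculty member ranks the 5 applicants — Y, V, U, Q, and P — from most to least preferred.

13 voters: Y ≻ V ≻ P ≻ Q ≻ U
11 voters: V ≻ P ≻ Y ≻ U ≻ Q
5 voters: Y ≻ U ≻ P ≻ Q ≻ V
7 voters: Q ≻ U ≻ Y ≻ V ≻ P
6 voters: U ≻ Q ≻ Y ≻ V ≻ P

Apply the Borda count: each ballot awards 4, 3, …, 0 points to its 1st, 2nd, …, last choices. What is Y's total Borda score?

120

Borda scores:
  Y: 13·4 + 11·2 + 5·4 + 7·2 + 6·2 = 120
  V: 13·3 + 11·4 + 5·0 + 7·1 + 6·1 = 96
  U: 13·0 + 11·1 + 5·3 + 7·3 + 6·4 = 71
  Q: 13·1 + 11·0 + 5·1 + 7·4 + 6·3 = 64
  P: 13·2 + 11·3 + 5·2 + 7·0 + 6·0 = 69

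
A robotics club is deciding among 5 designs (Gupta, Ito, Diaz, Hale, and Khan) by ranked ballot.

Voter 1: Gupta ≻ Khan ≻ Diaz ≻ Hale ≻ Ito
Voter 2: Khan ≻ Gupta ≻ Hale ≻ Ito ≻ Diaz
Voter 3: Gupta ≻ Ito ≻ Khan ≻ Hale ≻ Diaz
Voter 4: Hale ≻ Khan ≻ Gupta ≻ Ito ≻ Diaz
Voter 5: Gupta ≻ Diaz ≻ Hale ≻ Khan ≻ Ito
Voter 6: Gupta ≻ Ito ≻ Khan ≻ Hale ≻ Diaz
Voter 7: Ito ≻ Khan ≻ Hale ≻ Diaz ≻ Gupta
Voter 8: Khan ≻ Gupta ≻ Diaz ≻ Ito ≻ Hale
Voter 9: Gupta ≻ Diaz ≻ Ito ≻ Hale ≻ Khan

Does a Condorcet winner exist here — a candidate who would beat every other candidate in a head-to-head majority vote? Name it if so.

Head-to-head results (9 voters total):
Gupta vs Ito: Gupta wins 8–1.
Gupta vs Diaz: Gupta wins 8–1.
Gupta vs Hale: Gupta wins 7–2.
Gupta vs Khan: Gupta wins 5–4.
Ito vs Diaz: Ito wins 5–4.
Ito vs Hale: Ito wins 5–4.
Ito vs Khan: Khan wins 5–4.
Diaz vs Hale: Hale wins 5–4.
Diaz vs Khan: Khan wins 7–2.
Hale vs Khan: Khan wins 6–3.
Gupta beats each rival — Ito (8–1), Diaz (8–1), Hale (7–2), Khan (5–4) — so Gupta is the Condorcet winner.

Gupta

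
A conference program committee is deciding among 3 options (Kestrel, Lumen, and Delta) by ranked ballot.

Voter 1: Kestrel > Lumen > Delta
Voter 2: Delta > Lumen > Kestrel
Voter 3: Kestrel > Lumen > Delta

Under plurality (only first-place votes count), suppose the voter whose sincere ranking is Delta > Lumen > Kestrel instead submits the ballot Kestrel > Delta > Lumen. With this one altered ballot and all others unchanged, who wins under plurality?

Kestrel

First-place totals with the altered ballot: Kestrel 3, Lumen 0, Delta 0.
The winner is unchanged: still Kestrel.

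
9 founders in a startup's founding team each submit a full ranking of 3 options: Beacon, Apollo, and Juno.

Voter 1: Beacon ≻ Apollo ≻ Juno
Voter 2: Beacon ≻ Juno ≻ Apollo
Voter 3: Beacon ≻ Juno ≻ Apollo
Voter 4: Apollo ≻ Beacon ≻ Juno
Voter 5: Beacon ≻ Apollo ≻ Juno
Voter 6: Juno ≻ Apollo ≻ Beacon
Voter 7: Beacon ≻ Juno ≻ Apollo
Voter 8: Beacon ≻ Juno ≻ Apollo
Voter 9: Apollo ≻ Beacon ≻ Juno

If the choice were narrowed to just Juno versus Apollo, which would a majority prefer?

Juno

Ballots ranking Juno above Apollo: 5.
Ballots ranking Apollo above Juno: 4.
Juno wins the head-to-head, 5–4.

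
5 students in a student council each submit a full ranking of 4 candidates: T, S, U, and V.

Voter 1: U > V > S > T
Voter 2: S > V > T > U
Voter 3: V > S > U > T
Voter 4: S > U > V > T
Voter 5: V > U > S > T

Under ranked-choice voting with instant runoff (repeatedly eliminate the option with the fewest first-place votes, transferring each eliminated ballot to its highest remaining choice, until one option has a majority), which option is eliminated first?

Round 1: S 2, V 2, U 1, T 0. T has the fewest and is eliminated.
Round 2: S 2, V 2, U 1. U has the fewest and is eliminated.
Round 3: V 3, S 2. V has a majority.

T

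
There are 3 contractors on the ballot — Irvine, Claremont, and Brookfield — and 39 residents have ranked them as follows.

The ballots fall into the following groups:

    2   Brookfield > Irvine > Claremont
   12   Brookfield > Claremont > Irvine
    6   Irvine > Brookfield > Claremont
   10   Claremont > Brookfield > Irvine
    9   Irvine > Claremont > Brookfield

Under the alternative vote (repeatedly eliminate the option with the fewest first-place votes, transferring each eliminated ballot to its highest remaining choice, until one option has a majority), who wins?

Brookfield

Round 1: Irvine 15, Brookfield 14, Claremont 10. Claremont has the fewest and is eliminated.
Round 2: Brookfield 24, Irvine 15. Brookfield has a majority.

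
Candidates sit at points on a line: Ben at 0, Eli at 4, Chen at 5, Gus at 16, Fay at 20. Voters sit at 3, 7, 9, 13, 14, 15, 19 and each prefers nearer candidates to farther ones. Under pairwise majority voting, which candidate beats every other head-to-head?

Gus

With single-peaked preferences on a line, the Condorcet winner is the candidate closest to the median voter.
The median voter (position 13) is closest to Gus at 16.
Check: Gus vs Fay — voters closer to Gus: 6 of 7.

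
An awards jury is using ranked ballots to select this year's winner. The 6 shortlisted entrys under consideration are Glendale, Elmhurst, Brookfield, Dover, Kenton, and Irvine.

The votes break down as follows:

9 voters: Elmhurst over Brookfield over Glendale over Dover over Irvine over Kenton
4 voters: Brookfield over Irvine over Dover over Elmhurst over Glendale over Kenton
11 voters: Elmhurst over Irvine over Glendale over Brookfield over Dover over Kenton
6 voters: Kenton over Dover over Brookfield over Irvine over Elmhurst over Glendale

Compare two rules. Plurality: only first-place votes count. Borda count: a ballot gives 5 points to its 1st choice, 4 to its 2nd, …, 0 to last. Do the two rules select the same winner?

Yes

Plurality first-place counts: Glendale 0, Elmhurst 20, Brookfield 4, Dover 0, Kenton 6, Irvine 0 → Elmhurst.
Borda totals: Glendale 64, Elmhurst 114, Brookfield 96, Dover 65, Kenton 30, Irvine 81 → Elmhurst.
The two rules agree on Elmhurst.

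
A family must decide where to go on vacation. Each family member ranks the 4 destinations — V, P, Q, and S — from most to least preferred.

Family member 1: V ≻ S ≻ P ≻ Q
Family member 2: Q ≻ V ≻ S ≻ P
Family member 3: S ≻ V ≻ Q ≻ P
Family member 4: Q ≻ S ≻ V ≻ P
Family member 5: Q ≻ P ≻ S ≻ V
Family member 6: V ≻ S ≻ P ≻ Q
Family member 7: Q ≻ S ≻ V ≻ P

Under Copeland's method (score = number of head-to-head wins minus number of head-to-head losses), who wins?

Pairwise results:
  V vs P: V wins 6–1.
  V vs Q: Q wins 4–3.
  V vs S: S wins 4–3.
  P vs Q: Q wins 5–2.
  P vs S: S wins 6–1.
  Q vs S: Q wins 4–3.
Copeland scores (wins − losses):
  V: 1 − 2 = -1
  P: 0 − 3 = -3
  Q: 3 − 0 = 3
  S: 2 − 1 = 1
Q has the best Copeland score.

Q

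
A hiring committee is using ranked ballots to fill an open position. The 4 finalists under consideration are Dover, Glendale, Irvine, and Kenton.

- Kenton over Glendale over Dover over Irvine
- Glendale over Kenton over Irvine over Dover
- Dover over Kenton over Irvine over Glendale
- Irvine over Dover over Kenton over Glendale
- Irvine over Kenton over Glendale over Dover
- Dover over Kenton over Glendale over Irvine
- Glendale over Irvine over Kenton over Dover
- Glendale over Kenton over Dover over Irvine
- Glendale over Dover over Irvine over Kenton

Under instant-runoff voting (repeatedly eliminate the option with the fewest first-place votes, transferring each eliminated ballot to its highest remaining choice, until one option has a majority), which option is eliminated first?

Kenton

Round 1: Glendale 4, Dover 2, Irvine 2, Kenton 1. Kenton has the fewest and is eliminated.
Round 2: Glendale 5, Dover 2, Irvine 2. Glendale has a majority.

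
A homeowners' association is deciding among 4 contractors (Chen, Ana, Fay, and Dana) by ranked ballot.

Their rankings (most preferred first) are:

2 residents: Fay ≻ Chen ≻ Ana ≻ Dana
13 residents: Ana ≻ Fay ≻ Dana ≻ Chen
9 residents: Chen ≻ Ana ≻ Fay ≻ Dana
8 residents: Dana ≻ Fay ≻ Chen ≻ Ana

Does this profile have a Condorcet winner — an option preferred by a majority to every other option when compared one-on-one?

Head-to-head results (32 voters total):
Chen vs Ana: Chen wins 19–13.
Chen vs Fay: Fay wins 23–9.
Chen vs Dana: Dana wins 21–11.
Ana vs Fay: Ana wins 22–10.
Ana vs Dana: Ana wins 24–8.
Fay vs Dana: Fay wins 24–8.
No candidate beats all others: Chen beats Ana beats Fay beats Chen, a majority cycle.

No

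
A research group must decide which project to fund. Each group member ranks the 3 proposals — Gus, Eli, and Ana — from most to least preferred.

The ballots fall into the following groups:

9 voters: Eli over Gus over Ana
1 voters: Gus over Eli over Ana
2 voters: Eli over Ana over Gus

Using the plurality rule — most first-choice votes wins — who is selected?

First-place vote totals:
  Gus: 1
  Eli: 11
  Ana: 0
Eli has the most first-place votes.

Eli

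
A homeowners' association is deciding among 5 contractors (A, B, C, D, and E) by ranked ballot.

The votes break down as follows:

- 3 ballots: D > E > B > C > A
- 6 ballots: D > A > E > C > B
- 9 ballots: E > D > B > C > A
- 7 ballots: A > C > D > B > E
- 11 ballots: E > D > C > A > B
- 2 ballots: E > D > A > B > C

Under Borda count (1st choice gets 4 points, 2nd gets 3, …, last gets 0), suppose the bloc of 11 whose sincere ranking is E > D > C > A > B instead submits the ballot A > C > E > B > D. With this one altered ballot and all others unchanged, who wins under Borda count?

Borda totals with the altered ballot: A 94, B 44, C 72, D 83, E 87.
The switch changes the winner from D to A.

A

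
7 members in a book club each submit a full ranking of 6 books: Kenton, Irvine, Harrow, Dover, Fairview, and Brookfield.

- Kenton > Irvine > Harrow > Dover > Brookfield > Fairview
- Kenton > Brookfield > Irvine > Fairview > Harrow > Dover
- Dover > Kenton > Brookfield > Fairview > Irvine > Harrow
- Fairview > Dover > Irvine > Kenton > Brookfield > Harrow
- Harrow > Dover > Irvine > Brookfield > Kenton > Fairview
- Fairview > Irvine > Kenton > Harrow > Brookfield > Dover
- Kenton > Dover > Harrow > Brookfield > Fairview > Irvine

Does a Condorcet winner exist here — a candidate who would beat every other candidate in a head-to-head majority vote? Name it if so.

Kenton

Head-to-head results (7 voters total):
Kenton vs Irvine: Kenton wins 4–3.
Kenton vs Harrow: Kenton wins 6–1.
Kenton vs Dover: Kenton wins 4–3.
Kenton vs Fairview: Kenton wins 5–2.
Kenton vs Brookfield: Kenton wins 6–1.
Irvine vs Harrow: Irvine wins 5–2.
Irvine vs Dover: Dover wins 4–3.
Irvine vs Fairview: Fairview wins 4–3.
Irvine vs Brookfield: Irvine wins 4–3.
Harrow vs Dover: Harrow wins 4–3.
Harrow vs Fairview: Fairview wins 4–3.
Harrow vs Brookfield: Harrow wins 4–3.
Dover vs Fairview: Dover wins 4–3.
Dover vs Brookfield: Dover wins 5–2.
Fairview vs Brookfield: Brookfield wins 5–2.
Kenton beats each rival — Irvine (4–3), Harrow (6–1), Dover (4–3), Fairview (5–2), Brookfield (6–1) — so Kenton is the Condorcet winner.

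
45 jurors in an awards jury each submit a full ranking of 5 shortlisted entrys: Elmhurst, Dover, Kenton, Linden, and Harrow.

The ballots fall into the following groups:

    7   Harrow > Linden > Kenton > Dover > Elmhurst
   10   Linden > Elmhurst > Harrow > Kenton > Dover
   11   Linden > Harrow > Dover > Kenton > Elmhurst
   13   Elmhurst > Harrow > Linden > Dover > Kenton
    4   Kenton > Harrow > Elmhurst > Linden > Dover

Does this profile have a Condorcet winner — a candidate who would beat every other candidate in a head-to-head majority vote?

No

Head-to-head results (45 voters total):
Elmhurst vs Dover: Elmhurst wins 27–18.
Elmhurst vs Kenton: Elmhurst wins 23–22.
Elmhurst vs Linden: Linden wins 28–17.
Elmhurst vs Harrow: Elmhurst wins 23–22.
Dover vs Kenton: Dover wins 24–21.
Dover vs Linden: Linden wins 45–0.
Dover vs Harrow: Harrow wins 45–0.
Kenton vs Linden: Linden wins 41–4.
Kenton vs Harrow: Harrow wins 41–4.
Linden vs Harrow: Harrow wins 24–21.
No candidate beats all others: Elmhurst beats Harrow beats Linden beats Elmhurst, a majority cycle.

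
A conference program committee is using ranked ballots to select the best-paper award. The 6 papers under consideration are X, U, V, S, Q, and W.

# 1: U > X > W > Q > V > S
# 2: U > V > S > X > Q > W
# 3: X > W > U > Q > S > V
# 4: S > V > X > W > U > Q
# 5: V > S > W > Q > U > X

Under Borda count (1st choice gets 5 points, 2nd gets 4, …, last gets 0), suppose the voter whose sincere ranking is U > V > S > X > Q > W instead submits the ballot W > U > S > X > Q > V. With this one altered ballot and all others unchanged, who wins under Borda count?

W

Borda totals with the altered ballot: X 14, U 14, V 10, S 13, Q 7, W 17.
The switch changes the winner from U to W.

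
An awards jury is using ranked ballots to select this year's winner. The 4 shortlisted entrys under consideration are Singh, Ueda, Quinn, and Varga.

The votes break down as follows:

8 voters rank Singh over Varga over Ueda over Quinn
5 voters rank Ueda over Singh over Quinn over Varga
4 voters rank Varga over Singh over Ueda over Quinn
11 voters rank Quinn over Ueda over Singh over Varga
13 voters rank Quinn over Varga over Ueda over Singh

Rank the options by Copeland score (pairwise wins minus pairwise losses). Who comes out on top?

Quinn

Pairwise results:
  Singh vs Ueda: Ueda wins 29–12.
  Singh vs Quinn: Quinn wins 24–17.
  Singh vs Varga: Singh wins 24–17.
  Ueda vs Quinn: Quinn wins 24–17.
  Ueda vs Varga: Varga wins 25–16.
  Quinn vs Varga: Quinn wins 29–12.
Copeland scores (wins − losses):
  Singh: 1 − 2 = -1
  Ueda: 1 − 2 = -1
  Quinn: 3 − 0 = 3
  Varga: 1 − 2 = -1
Quinn has the best Copeland score.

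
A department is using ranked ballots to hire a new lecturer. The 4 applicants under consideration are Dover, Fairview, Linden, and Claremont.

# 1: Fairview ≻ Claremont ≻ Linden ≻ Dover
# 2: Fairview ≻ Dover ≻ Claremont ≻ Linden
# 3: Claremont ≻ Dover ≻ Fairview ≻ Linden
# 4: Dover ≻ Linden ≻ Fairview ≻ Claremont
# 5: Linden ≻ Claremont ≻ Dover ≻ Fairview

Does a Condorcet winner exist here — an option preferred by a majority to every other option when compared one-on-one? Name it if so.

Head-to-head results (5 voters total):
Dover vs Fairview: Dover wins 3–2.
Dover vs Linden: Dover wins 3–2.
Dover vs Claremont: Claremont wins 3–2.
Fairview vs Linden: Fairview wins 3–2.
Fairview vs Claremont: Fairview wins 3–2.
Linden vs Claremont: Claremont wins 3–2.
No candidate beats all others: Dover beats Fairview beats Claremont beats Dover, a majority cycle.

No Condorcet winner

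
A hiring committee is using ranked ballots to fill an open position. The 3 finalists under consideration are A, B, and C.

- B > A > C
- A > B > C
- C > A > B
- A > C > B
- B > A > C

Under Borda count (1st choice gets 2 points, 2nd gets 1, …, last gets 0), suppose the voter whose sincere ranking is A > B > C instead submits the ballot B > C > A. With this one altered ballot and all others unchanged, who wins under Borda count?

Borda totals with the altered ballot: A 5, B 6, C 4.
The switch changes the winner from A to B.

B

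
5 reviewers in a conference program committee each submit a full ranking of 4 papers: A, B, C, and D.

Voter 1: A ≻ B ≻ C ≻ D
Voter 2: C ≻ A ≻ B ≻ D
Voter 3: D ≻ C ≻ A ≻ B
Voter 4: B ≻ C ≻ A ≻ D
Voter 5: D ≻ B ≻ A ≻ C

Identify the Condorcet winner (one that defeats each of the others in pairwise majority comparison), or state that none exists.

None — there is no Condorcet winner

Head-to-head results (5 voters total):
A vs B: A wins 3–2.
A vs C: C wins 3–2.
A vs D: A wins 3–2.
B vs C: B wins 3–2.
B vs D: B wins 3–2.
C vs D: C wins 3–2.
No candidate beats all others: A beats B beats C beats A, a majority cycle.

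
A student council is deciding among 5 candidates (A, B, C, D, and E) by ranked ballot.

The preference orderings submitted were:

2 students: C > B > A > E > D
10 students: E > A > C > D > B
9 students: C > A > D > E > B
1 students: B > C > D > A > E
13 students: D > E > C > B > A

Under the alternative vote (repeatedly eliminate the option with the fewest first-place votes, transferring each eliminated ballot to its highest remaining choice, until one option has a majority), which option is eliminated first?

A

Round 1: D 13, C 11, E 10, B 1, A 0. A has the fewest and is eliminated.
Round 2: D 13, C 11, E 10, B 1. B has the fewest and is eliminated.
Round 3: D 13, C 12, E 10. E has the fewest and is eliminated.
Round 4: C 22, D 13. C has a majority.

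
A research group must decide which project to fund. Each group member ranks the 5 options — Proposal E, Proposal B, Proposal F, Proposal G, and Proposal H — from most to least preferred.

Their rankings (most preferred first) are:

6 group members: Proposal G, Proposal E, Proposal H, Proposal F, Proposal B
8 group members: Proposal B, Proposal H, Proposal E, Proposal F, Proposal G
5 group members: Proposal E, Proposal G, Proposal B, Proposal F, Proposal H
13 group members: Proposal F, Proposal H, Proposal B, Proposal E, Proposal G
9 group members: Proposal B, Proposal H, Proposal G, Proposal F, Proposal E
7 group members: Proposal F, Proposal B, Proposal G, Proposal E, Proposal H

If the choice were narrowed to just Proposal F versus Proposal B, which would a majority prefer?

Ballots ranking Proposal F above Proposal B: 6+13+7 = 26.
Ballots ranking Proposal B above Proposal F: 8+5+9 = 22.
Proposal F wins the head-to-head, 26–22.

Proposal F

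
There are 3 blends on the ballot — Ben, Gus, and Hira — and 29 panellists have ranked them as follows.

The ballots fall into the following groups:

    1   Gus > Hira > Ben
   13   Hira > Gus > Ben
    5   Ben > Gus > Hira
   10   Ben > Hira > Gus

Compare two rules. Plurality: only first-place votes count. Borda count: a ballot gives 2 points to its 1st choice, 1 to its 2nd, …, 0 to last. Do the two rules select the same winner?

No

Plurality first-place counts: Ben 15, Gus 1, Hira 13 → Ben.
Borda totals: Ben 30, Gus 20, Hira 37 → Hira.
The two rules disagree: plurality picks Ben, Borda picks Hira.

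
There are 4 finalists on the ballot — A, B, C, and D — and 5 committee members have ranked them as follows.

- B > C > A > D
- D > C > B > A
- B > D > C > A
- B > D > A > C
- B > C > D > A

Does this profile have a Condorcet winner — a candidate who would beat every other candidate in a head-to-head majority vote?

Yes

Head-to-head results (5 voters total):
A vs B: B wins 5–0.
A vs C: C wins 4–1.
A vs D: D wins 4–1.
B vs C: B wins 4–1.
B vs D: B wins 4–1.
C vs D: D wins 3–2.
B beats each rival — A (5–0), C (4–1), D (4–1) — so B is the Condorcet winner.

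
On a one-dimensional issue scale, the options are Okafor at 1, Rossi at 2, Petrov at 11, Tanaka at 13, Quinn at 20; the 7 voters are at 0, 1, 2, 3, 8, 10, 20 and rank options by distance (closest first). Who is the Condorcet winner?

With single-peaked preferences on a line, the Condorcet winner is the candidate closest to the median voter.
The median voter (position 3) is closest to Rossi at 2.
Check: Rossi vs Tanaka — voters closer to Rossi: 4 of 7.

Rossi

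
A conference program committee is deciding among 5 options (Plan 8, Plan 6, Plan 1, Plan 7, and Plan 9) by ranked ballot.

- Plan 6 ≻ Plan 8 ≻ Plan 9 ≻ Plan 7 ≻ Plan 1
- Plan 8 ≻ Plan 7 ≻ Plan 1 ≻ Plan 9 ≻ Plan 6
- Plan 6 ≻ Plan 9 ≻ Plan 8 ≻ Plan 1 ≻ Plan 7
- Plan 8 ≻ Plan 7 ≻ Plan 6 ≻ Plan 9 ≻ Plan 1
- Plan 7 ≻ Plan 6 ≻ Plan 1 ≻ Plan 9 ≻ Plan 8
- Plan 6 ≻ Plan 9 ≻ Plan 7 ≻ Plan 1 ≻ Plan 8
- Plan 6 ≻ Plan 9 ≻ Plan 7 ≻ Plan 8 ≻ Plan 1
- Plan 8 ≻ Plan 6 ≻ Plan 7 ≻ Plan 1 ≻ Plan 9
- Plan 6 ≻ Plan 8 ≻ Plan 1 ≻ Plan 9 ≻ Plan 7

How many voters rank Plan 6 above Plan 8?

6

Ballots ranking Plan 6 above Plan 8: 6.
Ballots ranking Plan 8 above Plan 6: 3.
So 6 of 9 voters prefer Plan 6 to Plan 8.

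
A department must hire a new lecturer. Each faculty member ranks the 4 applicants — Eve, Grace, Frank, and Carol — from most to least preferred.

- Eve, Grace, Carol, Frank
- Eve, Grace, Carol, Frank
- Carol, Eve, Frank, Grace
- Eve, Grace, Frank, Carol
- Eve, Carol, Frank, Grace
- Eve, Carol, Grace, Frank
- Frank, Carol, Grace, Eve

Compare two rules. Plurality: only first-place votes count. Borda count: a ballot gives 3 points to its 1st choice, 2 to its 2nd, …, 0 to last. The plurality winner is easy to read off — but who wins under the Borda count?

Plurality first-place counts: Eve 5, Grace 0, Frank 1, Carol 1 → Eve.
Borda totals: Eve 17, Grace 8, Frank 6, Carol 11 → Eve.

Eve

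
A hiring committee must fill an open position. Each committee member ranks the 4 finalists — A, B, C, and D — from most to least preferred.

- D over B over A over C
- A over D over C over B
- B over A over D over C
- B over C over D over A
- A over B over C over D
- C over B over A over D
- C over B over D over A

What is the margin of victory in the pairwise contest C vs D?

Ballots ranking C above D: 4.
Ballots ranking D above C: 3.
C wins 4–3, a margin of 1.

1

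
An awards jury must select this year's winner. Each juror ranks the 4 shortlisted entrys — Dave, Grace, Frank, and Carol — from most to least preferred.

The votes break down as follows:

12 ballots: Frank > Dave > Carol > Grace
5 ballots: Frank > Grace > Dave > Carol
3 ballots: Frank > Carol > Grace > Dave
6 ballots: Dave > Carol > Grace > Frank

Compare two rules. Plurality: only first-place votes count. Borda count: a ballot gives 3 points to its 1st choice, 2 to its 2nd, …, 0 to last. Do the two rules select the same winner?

Plurality first-place counts: Dave 6, Grace 0, Frank 20, Carol 0 → Frank.
Borda totals: Dave 47, Grace 19, Frank 60, Carol 30 → Frank.
The two rules agree on Frank.

Yes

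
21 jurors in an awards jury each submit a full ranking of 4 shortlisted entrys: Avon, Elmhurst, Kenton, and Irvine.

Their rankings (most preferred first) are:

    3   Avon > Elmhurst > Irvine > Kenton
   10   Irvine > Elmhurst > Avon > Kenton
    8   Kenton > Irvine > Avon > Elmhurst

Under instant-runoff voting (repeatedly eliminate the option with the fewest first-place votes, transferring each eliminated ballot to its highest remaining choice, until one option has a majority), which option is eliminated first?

Elmhurst

Round 1: Irvine 10, Kenton 8, Avon 3, Elmhurst 0. Elmhurst has the fewest and is eliminated.
Round 2: Irvine 10, Kenton 8, Avon 3. Avon has the fewest and is eliminated.
Round 3: Irvine 13, Kenton 8. Irvine has a majority.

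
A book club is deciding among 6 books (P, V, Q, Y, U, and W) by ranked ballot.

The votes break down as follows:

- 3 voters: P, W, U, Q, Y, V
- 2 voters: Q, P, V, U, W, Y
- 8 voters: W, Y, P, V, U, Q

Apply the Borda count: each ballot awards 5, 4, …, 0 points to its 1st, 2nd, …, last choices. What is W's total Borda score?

54

Borda scores:
  P: 3·5 + 2·4 + 8·3 = 47
  V: 3·0 + 2·3 + 8·2 = 22
  Q: 3·2 + 2·5 + 8·0 = 16
  Y: 3·1 + 2·0 + 8·4 = 35
  U: 3·3 + 2·2 + 8·1 = 21
  W: 3·4 + 2·1 + 8·5 = 54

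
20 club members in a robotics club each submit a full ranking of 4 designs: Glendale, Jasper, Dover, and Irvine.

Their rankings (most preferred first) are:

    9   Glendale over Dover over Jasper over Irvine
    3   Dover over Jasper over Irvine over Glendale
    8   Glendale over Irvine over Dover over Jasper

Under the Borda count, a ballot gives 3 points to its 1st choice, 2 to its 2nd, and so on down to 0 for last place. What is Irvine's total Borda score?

19

Borda scores:
  Glendale: 9·3 + 3·0 + 8·3 = 51
  Jasper: 9·1 + 3·2 + 8·0 = 15
  Dover: 9·2 + 3·3 + 8·1 = 35
  Irvine: 9·0 + 3·1 + 8·2 = 19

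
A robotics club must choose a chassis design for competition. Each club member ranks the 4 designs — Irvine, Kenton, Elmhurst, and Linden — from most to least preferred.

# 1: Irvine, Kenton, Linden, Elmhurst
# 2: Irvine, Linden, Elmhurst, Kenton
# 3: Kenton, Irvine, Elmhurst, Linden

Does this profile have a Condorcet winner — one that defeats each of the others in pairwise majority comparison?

Yes

Head-to-head results (3 voters total):
Irvine vs Kenton: Irvine wins 2–1.
Irvine vs Elmhurst: Irvine wins 3–0.
Irvine vs Linden: Irvine wins 3–0.
Kenton vs Elmhurst: Kenton wins 2–1.
Kenton vs Linden: Kenton wins 2–1.
Elmhurst vs Linden: Linden wins 2–1.
Irvine beats each rival — Kenton (2–1), Elmhurst (3–0), Linden (3–0) — so Irvine is the Condorcet winner.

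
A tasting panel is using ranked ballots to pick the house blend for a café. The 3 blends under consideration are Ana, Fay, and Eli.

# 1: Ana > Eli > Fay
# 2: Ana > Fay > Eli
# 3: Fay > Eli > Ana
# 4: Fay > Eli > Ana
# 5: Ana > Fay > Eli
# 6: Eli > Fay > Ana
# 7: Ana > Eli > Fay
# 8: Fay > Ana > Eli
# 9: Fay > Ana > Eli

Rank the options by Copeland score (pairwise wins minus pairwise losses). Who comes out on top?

Fay

Pairwise results:
  Ana vs Fay: Fay wins 5–4.
  Ana vs Eli: Ana wins 6–3.
  Fay vs Eli: Fay wins 6–3.
Copeland scores (wins − losses):
  Ana: 1 − 1 = 0
  Fay: 2 − 0 = 2
  Eli: 0 − 2 = -2
Fay has the best Copeland score.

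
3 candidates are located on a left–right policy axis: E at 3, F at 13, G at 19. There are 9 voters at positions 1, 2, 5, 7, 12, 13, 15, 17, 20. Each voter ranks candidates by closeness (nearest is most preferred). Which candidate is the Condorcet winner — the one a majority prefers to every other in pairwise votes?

F

With single-peaked preferences on a line, the Condorcet winner is the candidate closest to the median voter.
The median voter (position 12) is closest to F at 13.
Check: F vs E — voters closer to F: 5 of 9.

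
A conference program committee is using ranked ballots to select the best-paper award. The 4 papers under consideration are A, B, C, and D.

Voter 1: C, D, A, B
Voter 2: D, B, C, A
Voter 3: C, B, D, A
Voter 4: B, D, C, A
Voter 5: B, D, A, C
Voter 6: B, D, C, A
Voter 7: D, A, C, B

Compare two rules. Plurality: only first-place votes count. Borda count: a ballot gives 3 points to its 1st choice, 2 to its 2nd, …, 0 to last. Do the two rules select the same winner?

No

Plurality first-place counts: A 0, B 3, C 2, D 2 → B.
Borda totals: A 4, B 13, C 10, D 15 → D.
The two rules disagree: plurality picks B, Borda picks D.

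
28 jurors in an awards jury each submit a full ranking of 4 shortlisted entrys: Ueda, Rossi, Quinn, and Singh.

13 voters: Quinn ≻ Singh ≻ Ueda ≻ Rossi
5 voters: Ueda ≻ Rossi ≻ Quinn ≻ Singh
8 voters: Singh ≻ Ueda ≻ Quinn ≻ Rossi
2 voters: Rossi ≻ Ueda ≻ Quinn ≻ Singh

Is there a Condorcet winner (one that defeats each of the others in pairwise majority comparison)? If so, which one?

None — there is no Condorcet winner

Head-to-head results (28 voters total):
Ueda vs Rossi: Ueda wins 26–2.
Ueda vs Quinn: Ueda wins 15–13.
Ueda vs Singh: Singh wins 21–7.
Rossi vs Quinn: Quinn wins 21–7.
Rossi vs Singh: Singh wins 21–7.
Quinn vs Singh: Quinn wins 20–8.
No candidate beats all others: Ueda beats Quinn beats Singh beats Ueda, a majority cycle.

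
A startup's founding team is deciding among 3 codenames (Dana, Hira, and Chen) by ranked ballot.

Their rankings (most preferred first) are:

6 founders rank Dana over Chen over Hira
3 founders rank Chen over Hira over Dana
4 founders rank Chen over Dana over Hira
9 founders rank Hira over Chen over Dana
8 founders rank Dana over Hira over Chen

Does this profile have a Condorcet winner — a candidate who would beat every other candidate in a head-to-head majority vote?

Head-to-head results (30 voters total):
Dana vs Hira: Dana wins 18–12.
Dana vs Chen: Chen wins 16–14.
Hira vs Chen: Hira wins 17–13.
No candidate beats all others: Dana beats Hira beats Chen beats Dana, a majority cycle.

No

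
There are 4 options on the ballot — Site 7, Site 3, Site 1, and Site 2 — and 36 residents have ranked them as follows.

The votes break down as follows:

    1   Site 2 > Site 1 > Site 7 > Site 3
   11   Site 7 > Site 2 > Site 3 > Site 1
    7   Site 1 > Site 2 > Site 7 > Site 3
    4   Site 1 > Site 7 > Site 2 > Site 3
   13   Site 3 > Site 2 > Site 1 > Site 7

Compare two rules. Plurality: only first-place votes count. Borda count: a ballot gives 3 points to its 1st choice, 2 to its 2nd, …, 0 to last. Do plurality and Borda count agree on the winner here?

No

Plurality first-place counts: Site 7 11, Site 3 13, Site 1 11, Site 2 1 → Site 3.
Borda totals: Site 7 49, Site 3 50, Site 1 48, Site 2 69 → Site 2.
The two rules disagree: plurality picks Site 3, Borda picks Site 2.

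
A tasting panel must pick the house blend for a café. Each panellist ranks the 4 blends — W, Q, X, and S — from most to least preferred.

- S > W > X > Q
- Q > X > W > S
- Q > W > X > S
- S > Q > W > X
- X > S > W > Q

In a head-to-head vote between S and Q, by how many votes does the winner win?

1

Ballots ranking S above Q: 3.
Ballots ranking Q above S: 2.
S wins 3–2, a margin of 1.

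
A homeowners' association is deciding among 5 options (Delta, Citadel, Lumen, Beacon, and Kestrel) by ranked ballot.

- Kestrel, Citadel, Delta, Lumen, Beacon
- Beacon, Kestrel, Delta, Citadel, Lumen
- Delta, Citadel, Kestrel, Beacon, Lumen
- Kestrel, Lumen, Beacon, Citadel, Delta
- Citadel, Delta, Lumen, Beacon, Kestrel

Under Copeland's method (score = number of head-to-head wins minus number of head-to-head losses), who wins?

Pairwise results:
  Delta vs Citadel: Citadel wins 3–2.
  Delta vs Lumen: Delta wins 4–1.
  Delta vs Beacon: Delta wins 3–2.
  Delta vs Kestrel: Kestrel wins 3–2.
  Citadel vs Lumen: Citadel wins 4–1.
  Citadel vs Beacon: Citadel wins 3–2.
  Citadel vs Kestrel: Kestrel wins 3–2.
  Lumen vs Beacon: Lumen wins 3–2.
  Lumen vs Kestrel: Kestrel wins 4–1.
  Beacon vs Kestrel: Kestrel wins 3–2.
Copeland scores (wins − losses):
  Delta: 2 − 2 = 0
  Citadel: 3 − 1 = 2
  Lumen: 1 − 3 = -2
  Beacon: 0 − 4 = -4
  Kestrel: 4 − 0 = 4
Kestrel has the best Copeland score.

Kestrel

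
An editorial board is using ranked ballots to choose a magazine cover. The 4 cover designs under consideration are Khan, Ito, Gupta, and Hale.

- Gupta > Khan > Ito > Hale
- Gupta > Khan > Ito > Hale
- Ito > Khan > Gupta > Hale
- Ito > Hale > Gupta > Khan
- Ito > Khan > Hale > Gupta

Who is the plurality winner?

Ito

First-place vote totals:
  Khan: 0
  Ito: 3
  Gupta: 2
  Hale: 0
Ito has the most first-place votes.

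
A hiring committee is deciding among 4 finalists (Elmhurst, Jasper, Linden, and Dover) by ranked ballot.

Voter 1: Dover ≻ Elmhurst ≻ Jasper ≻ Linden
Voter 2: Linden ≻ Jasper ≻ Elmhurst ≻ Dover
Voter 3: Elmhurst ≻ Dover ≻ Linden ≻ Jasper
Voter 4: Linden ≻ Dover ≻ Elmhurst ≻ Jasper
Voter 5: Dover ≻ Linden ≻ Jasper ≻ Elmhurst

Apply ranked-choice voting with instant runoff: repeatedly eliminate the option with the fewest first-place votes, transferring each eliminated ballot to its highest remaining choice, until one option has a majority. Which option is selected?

Dover

Round 1: Linden 2, Dover 2, Elmhurst 1, Jasper 0. Jasper has the fewest and is eliminated.
Round 2: Linden 2, Dover 2, Elmhurst 1. Elmhurst has the fewest and is eliminated.
Round 3: Dover 3, Linden 2. Dover has a majority.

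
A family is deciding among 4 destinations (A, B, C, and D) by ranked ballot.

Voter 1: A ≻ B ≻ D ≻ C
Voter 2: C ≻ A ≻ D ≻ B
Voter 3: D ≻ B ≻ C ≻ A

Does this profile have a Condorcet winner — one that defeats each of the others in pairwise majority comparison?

No

Head-to-head results (3 voters total):
A vs B: A wins 2–1.
A vs C: C wins 2–1.
A vs D: A wins 2–1.
B vs C: B wins 2–1.
B vs D: D wins 2–1.
C vs D: D wins 2–1.
No candidate beats all others: A beats B beats C beats A, a majority cycle.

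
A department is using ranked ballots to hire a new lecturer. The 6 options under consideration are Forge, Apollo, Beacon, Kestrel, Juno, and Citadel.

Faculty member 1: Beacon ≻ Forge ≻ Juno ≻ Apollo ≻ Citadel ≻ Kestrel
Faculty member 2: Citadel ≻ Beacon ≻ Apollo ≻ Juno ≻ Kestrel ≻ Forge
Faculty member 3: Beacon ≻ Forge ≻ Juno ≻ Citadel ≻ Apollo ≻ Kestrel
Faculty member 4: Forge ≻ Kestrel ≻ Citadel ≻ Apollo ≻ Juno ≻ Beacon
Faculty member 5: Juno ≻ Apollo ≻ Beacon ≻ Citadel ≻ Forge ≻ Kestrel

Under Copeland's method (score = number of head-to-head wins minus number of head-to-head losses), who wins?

Beacon

Pairwise results:
  Forge vs Apollo: Forge wins 3–2.
  Forge vs Beacon: Beacon wins 4–1.
  Forge vs Kestrel: Forge wins 4–1.
  Forge vs Juno: Forge wins 3–2.
  Forge vs Citadel: Forge wins 3–2.
  Apollo vs Beacon: Beacon wins 3–2.
  Apollo vs Kestrel: Apollo wins 4–1.
  Apollo vs Juno: Juno wins 3–2.
  Apollo vs Citadel: Citadel wins 3–2.
  Beacon vs Kestrel: Beacon wins 4–1.
  Beacon vs Juno: Beacon wins 3–2.
  Beacon vs Citadel: Beacon wins 3–2.
  Kestrel vs Juno: Juno wins 4–1.
  Kestrel vs Citadel: Citadel wins 4–1.
  Juno vs Citadel: Juno wins 3–2.
Copeland scores (wins − losses):
  Forge: 4 − 1 = 3
  Apollo: 1 − 4 = -3
  Beacon: 5 − 0 = 5
  Kestrel: 0 − 5 = -5
  Juno: 3 − 2 = 1
  Citadel: 2 − 3 = -1
Beacon has the best Copeland score.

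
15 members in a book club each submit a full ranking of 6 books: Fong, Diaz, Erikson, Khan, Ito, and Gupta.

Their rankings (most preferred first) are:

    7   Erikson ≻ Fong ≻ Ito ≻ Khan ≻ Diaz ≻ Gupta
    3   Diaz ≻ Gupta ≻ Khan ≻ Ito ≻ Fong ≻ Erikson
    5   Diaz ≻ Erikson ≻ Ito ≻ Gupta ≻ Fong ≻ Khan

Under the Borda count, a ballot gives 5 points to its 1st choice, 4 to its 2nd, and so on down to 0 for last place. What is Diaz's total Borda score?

Borda scores:
  Fong: 7·4 + 3·1 + 5·1 = 36
  Diaz: 7·1 + 3·5 + 5·5 = 47
  Erikson: 7·5 + 3·0 + 5·4 = 55
  Khan: 7·2 + 3·3 + 5·0 = 23
  Ito: 7·3 + 3·2 + 5·3 = 42
  Gupta: 7·0 + 3·4 + 5·2 = 22

47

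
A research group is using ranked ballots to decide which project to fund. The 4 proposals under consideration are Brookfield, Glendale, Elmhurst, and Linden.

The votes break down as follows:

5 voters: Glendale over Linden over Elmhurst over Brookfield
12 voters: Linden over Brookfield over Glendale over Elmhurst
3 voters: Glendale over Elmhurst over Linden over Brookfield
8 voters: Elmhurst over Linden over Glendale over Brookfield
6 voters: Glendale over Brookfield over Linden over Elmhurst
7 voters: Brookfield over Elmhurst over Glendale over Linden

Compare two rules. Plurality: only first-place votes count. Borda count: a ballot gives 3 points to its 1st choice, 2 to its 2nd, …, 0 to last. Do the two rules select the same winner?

Plurality first-place counts: Brookfield 7, Glendale 14, Elmhurst 8, Linden 12 → Glendale.
Borda totals: Brookfield 57, Glendale 69, Elmhurst 49, Linden 71 → Linden.
The two rules disagree: plurality picks Glendale, Borda picks Linden.

No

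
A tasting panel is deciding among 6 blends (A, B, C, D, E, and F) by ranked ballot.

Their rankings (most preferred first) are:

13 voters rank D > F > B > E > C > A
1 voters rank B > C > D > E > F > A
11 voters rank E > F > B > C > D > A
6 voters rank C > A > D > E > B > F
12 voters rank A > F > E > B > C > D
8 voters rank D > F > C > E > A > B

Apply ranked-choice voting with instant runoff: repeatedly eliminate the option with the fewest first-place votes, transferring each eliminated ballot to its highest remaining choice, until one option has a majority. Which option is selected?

Round 1: D 21, A 12, E 11, C 6, B 1, F 0. F has the fewest and is eliminated.
Round 2: D 21, A 12, E 11, C 6, B 1. B has the fewest and is eliminated.
Round 3: D 21, A 12, E 11, C 7. C has the fewest and is eliminated.
Round 4: D 22, A 18, E 11. E has the fewest and is eliminated.
Round 5: D 33, A 18. D has a majority.

D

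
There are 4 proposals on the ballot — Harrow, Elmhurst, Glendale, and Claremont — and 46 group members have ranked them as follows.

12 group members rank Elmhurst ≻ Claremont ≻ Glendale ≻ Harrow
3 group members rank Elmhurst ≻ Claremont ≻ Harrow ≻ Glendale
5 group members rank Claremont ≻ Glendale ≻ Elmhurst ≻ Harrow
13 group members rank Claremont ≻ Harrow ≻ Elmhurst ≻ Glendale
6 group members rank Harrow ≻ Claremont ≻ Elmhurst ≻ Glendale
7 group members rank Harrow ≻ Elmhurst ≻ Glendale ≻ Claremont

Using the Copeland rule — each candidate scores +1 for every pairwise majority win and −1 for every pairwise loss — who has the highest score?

Claremont

Pairwise results:
  Harrow vs Elmhurst: Harrow wins 26–20.
  Harrow vs Glendale: Harrow wins 29–17.
  Harrow vs Claremont: Claremont wins 33–13.
  Elmhurst vs Glendale: Elmhurst wins 41–5.
  Elmhurst vs Claremont: Claremont wins 24–22.
  Glendale vs Claremont: Claremont wins 39–7.
Copeland scores (wins − losses):
  Harrow: 2 − 1 = 1
  Elmhurst: 1 − 2 = -1
  Glendale: 0 − 3 = -3
  Claremont: 3 − 0 = 3
Claremont has the best Copeland score.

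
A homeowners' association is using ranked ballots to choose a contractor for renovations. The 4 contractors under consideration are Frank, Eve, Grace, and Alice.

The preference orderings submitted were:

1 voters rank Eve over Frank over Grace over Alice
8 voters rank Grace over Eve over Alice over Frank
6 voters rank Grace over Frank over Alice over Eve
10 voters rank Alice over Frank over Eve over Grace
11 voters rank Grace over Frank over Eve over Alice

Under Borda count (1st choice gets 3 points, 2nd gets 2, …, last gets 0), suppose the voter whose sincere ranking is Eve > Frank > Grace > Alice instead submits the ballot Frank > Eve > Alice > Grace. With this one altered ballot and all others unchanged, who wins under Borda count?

Grace

Borda totals with the altered ballot: Frank 57, Eve 39, Grace 75, Alice 45.
The winner is unchanged: still Grace.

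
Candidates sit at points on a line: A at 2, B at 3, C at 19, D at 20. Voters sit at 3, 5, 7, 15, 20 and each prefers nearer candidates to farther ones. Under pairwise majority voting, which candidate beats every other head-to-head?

With single-peaked preferences on a line, the Condorcet winner is the candidate closest to the median voter.
The median voter (position 7) is closest to B at 3.
Check: B vs A — voters closer to B: 5 of 5.

B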